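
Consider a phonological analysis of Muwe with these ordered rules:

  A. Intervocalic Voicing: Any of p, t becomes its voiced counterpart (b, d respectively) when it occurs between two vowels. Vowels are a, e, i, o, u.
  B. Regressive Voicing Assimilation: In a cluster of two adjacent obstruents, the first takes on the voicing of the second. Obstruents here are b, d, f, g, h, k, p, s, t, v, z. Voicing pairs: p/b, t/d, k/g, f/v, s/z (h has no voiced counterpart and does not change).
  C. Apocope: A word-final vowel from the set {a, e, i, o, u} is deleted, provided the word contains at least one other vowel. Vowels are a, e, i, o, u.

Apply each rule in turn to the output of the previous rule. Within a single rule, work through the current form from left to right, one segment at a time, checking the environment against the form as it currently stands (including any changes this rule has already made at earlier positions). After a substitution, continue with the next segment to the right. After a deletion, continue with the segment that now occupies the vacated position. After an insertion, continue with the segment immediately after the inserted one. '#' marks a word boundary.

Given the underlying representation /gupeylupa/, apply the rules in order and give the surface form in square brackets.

A Intervocalic Voicing: [gupeylupa] → [gubeyluba]
B Regressive Voicing Assimilation: no change — [gubeyluba]
C Apocope: [gubeyluba] → [gubeylub]

[gubeylub]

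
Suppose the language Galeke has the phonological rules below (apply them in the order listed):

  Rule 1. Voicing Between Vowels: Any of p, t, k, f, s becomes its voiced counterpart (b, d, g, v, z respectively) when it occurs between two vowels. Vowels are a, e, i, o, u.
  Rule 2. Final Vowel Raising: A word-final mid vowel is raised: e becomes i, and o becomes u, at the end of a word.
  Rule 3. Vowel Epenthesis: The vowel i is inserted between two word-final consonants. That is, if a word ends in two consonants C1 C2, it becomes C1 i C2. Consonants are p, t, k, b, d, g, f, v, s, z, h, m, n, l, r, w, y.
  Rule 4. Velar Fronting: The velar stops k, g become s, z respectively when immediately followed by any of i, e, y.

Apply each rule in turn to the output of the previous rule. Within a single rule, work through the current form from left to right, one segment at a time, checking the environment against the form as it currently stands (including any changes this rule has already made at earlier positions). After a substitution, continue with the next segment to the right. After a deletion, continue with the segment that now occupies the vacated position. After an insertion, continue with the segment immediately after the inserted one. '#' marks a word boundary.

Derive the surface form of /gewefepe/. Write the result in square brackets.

[zewevebi]

Rule 1 Voicing Between Vowels: [gewefepe] → [gewevebe]
Rule 2 Final Vowel Raising: [gewevebe] → [gewevebi]
Rule 3 Vowel Epenthesis: no change — [gewevebi]
Rule 4 Velar Fronting: [gewevebi] → [zewevebi]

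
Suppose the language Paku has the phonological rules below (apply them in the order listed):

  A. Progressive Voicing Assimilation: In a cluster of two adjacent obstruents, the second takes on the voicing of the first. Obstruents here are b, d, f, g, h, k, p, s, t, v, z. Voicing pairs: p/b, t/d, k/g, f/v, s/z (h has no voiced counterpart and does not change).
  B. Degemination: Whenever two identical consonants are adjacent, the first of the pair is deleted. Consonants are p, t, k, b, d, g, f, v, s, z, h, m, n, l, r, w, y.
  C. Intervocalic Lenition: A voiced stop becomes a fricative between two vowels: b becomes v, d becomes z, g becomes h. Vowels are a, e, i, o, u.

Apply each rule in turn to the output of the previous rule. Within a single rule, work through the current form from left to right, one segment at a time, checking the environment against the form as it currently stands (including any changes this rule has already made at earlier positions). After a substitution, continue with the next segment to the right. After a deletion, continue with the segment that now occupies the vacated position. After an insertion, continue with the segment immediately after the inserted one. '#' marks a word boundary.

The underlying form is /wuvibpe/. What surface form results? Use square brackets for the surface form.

[wuvive]

A Progressive Voicing Assimilation: [wuvibpe] → [wuvibbe]
B Degemination: [wuvibbe] → [wuvibe]
C Intervocalic Lenition: [wuvibe] → [wuvive]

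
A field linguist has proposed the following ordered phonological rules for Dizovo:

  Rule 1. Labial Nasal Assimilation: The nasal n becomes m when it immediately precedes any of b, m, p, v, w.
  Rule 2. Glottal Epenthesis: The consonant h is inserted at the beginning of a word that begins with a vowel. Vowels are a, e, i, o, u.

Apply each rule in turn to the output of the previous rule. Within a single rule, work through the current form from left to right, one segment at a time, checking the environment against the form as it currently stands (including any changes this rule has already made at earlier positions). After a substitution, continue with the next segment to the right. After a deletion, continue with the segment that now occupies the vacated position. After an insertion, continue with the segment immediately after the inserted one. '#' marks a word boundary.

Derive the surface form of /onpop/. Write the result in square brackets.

Rule 1 Labial Nasal Assimilation: [onpop] → [ompop]
Rule 2 Glottal Epenthesis: [ompop] → [hompop]

[hompop]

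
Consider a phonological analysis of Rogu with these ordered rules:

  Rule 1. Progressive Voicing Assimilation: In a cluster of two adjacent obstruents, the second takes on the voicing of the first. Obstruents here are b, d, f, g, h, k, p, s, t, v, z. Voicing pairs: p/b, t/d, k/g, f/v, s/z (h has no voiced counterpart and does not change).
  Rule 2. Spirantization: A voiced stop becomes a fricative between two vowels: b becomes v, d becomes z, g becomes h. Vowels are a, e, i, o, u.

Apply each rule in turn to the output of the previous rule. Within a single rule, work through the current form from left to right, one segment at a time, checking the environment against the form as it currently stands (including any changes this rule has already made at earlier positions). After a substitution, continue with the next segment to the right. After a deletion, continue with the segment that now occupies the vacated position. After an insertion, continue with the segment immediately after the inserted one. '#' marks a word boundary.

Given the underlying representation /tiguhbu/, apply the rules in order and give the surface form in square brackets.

Rule 1 Progressive Voicing Assimilation: [tiguhbu] → [tiguhpu]
Rule 2 Spirantization: [tiguhpu] → [tihuhpu]

[tihuhpu]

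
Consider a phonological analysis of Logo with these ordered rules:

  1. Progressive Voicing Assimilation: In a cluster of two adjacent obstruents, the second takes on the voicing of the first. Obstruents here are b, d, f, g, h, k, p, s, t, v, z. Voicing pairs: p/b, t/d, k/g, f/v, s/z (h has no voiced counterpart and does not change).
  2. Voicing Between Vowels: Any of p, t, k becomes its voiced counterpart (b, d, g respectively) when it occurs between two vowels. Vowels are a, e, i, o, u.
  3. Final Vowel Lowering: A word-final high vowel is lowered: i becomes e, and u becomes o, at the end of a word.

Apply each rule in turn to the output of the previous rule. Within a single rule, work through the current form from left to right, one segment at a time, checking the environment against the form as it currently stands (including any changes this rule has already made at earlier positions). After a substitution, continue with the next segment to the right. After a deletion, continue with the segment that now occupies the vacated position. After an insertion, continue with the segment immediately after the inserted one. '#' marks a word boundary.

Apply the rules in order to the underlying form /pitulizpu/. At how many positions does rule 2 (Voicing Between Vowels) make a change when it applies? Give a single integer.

1 Progressive Voicing Assimilation: [pitulizpu] → [pitulizbu]
2 Voicing Between Vowels: [pitulizbu] → [pidulizbu]
3 Final Vowel Lowering: [pidulizbu] → [pidulizbo]
Rule 2 changed 1 position(s).

1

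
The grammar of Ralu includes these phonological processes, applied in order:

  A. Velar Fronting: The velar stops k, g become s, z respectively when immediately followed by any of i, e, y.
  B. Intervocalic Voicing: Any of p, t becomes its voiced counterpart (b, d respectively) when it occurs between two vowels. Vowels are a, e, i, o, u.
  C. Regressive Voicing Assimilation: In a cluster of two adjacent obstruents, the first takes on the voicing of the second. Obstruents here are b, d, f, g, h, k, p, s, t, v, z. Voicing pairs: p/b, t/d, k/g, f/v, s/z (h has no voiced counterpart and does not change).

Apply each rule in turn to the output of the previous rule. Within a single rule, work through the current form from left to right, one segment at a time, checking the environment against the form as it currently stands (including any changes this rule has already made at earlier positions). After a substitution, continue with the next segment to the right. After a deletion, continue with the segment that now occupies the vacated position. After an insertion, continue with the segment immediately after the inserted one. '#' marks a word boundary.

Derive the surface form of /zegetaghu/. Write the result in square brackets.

A Velar Fronting: [zegetaghu] → [zezetaghu]
B Intervocalic Voicing: [zezetaghu] → [zezedaghu]
C Regressive Voicing Assimilation: [zezedaghu] → [zezedakhu]

[zezedakhu]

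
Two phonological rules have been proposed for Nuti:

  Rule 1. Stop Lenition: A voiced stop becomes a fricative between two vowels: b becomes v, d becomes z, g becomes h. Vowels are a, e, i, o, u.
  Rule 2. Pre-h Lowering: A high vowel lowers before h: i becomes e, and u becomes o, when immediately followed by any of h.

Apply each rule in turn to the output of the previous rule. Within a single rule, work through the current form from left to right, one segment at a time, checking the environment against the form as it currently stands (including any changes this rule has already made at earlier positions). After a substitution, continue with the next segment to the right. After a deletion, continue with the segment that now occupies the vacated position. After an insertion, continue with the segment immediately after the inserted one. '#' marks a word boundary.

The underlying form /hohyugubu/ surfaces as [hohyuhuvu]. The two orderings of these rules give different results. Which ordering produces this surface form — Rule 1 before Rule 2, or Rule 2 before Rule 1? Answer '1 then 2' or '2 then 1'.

2 then 1

Order 1 then 2:
  1 Stop Lenition: [hohyugubu] → [hohyuhuvu]
  2 Pre-h Lowering: [hohyuhuvu] → [hohyohuvu]
  result: [hohyohuvu]
Order 2 then 1:
  2 Pre-h Lowering: no change — [hohyugubu]
  1 Stop Lenition: [hohyugubu] → [hohyuhuvu]
  result: [hohyuhuvu]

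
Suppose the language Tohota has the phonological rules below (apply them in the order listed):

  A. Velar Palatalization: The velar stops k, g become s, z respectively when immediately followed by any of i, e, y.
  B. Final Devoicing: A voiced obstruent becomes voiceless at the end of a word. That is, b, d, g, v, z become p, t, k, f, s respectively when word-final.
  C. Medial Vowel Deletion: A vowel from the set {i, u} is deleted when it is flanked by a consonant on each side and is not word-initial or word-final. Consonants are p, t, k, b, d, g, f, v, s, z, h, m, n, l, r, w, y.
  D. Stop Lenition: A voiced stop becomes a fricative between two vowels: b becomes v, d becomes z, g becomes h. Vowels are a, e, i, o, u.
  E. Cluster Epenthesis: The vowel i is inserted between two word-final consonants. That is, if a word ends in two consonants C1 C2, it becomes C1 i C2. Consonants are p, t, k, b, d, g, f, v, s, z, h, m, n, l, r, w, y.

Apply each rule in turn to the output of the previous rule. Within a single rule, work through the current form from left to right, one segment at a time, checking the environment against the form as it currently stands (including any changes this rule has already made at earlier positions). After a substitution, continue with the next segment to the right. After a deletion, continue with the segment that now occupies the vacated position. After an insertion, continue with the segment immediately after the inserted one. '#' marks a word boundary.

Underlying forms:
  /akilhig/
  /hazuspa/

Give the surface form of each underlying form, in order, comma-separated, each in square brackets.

[aslhik], [hazspa]

/akilhig/:
  A Velar Palatalization: [akilhig] → [asilhig]
  B Final Devoicing: [asilhig] → [asilhik]
  C Medial Vowel Deletion: [asilhik] → [aslhk]
  D Stop Lenition: no change — [aslhk]
  E Cluster Epenthesis: [aslhk] → [aslhik]
/hazuspa/:
  A Velar Palatalization: no change — [hazuspa]
  B Final Devoicing: no change — [hazuspa]
  C Medial Vowel Deletion: [hazuspa] → [hazspa]
  D Stop Lenition: no change — [hazspa]
  E Cluster Epenthesis: no change — [hazspa]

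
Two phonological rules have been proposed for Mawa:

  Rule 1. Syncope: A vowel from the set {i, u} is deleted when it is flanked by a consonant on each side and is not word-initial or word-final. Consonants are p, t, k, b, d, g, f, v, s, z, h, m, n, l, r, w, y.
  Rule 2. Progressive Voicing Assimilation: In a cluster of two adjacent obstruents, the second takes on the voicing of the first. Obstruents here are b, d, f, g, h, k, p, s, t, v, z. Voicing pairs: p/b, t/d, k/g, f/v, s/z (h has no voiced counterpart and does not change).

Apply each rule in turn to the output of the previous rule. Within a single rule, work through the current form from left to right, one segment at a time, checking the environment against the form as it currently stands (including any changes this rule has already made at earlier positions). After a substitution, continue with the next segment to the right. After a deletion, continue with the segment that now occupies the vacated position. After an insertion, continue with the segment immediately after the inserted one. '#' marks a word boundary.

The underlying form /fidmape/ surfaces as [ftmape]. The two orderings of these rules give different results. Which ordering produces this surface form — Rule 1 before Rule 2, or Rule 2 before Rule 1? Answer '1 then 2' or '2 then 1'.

Order 1 then 2:
  1 Syncope: [fidmape] → [fdmape]
  2 Progressive Voicing Assimilation: [fdmape] → [ftmape]
  result: [ftmape]
Order 2 then 1:
  2 Progressive Voicing Assimilation: no change — [fidmape]
  1 Syncope: [fidmape] → [fdmape]
  result: [fdmape]

1 then 2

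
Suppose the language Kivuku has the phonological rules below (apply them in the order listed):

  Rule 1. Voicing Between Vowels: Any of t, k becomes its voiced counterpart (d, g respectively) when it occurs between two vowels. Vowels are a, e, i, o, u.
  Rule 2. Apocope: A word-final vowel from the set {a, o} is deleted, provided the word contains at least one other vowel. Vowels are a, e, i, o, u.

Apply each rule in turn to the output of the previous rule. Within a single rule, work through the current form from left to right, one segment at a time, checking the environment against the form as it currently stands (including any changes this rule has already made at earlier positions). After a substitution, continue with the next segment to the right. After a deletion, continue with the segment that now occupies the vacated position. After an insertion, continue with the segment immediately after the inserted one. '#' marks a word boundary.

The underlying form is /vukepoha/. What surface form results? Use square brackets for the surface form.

Rule 1 Voicing Between Vowels: [vukepoha] → [vugepoha]
Rule 2 Apocope: [vugepoha] → [vugepoh]

[vugepoh]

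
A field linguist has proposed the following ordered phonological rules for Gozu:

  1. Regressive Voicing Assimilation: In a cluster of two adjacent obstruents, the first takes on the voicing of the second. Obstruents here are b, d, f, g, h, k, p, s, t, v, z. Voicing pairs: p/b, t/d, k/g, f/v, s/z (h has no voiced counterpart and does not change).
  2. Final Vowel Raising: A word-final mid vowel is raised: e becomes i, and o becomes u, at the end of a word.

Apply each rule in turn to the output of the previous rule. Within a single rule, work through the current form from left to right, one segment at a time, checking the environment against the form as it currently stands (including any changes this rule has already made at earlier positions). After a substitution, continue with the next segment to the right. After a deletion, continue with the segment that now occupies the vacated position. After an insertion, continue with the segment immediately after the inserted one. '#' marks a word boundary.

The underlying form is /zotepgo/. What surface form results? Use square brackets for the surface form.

1 Regressive Voicing Assimilation: [zotepgo] → [zotebgo]
2 Final Vowel Raising: [zotebgo] → [zotebgu]

[zotebgu]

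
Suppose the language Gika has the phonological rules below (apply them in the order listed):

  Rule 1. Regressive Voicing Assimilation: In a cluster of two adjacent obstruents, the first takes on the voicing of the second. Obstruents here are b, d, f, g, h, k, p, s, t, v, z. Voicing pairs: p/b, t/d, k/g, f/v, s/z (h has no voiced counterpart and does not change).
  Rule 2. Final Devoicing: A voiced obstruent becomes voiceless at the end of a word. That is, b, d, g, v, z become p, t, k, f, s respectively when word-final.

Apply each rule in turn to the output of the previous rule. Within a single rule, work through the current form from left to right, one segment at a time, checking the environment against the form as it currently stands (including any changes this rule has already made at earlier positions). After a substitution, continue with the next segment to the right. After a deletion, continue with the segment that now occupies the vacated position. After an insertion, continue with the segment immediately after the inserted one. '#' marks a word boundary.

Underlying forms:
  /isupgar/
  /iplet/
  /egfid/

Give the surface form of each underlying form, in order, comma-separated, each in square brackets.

[isubgar], [iplet], [ekfit]

/isupgar/:
  Rule 1 Regressive Voicing Assimilation: [isupgar] → [isubgar]
  Rule 2 Final Devoicing: no change — [isubgar]
/iplet/:
  Rule 1 Regressive Voicing Assimilation: no change — [iplet]
  Rule 2 Final Devoicing: no change — [iplet]
/egfid/:
  Rule 1 Regressive Voicing Assimilation: [egfid] → [ekfid]
  Rule 2 Final Devoicing: [ekfid] → [ekfit]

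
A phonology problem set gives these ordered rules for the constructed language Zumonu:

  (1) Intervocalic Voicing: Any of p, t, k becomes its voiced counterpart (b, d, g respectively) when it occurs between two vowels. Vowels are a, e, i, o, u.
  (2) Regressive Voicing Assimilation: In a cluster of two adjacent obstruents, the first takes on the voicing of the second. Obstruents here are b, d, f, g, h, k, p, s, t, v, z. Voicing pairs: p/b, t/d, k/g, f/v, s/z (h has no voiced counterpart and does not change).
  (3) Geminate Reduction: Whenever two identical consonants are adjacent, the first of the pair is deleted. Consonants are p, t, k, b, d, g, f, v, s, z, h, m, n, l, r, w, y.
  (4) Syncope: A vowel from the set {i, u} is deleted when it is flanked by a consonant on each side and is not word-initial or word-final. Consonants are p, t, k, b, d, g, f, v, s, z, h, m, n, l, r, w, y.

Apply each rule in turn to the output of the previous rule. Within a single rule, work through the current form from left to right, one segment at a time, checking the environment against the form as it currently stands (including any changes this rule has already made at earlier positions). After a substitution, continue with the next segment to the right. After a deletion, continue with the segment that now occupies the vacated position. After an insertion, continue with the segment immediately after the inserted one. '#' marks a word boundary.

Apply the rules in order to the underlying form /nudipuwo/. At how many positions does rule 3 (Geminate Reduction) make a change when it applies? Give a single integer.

(1) Intervocalic Voicing: [nudipuwo] → [nudibuwo]
(2) Regressive Voicing Assimilation: no change — [nudibuwo]
(3) Geminate Reduction: no change — [nudibuwo]
(4) Syncope: [nudibuwo] → [ndbwo]
Rule 3 changed 0 position(s).

0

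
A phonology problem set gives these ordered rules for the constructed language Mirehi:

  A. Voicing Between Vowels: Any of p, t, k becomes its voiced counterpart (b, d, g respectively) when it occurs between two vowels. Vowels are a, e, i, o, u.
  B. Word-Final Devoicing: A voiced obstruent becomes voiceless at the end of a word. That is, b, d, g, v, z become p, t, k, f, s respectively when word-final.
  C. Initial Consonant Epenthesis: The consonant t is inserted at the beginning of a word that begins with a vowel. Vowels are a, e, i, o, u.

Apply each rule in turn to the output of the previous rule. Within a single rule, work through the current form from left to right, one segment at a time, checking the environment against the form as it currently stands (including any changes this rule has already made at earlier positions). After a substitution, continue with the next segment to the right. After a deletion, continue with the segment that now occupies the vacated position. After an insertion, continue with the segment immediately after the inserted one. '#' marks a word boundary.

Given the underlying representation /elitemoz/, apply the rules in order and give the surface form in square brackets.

[telidemos]

A Voicing Between Vowels: [elitemoz] → [elidemoz]
B Word-Final Devoicing: [elidemoz] → [elidemos]
C Initial Consonant Epenthesis: [elidemos] → [telidemos]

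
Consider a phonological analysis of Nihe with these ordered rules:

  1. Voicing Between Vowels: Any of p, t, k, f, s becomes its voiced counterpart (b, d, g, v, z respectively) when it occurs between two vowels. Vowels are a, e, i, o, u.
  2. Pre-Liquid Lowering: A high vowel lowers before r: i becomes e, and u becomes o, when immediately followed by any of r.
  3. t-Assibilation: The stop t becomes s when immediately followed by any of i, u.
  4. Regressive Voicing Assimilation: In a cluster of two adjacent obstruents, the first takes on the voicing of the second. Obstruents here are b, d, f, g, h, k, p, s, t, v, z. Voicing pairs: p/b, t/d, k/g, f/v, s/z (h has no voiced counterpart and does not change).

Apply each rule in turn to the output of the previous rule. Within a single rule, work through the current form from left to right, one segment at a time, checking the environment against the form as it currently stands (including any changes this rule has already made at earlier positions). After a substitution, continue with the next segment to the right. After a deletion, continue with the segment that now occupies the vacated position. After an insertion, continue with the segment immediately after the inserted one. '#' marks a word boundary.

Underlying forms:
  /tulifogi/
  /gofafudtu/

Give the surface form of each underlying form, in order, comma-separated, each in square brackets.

/tulifogi/:
  1 Voicing Between Vowels: [tulifogi] → [tulivogi]
  2 Pre-Liquid Lowering: no change — [tulivogi]
  3 t-Assibilation: [tulivogi] → [sulivogi]
  4 Regressive Voicing Assimilation: no change — [sulivogi]
/gofafudtu/:
  1 Voicing Between Vowels: [gofafudtu] → [govavudtu]
  2 Pre-Liquid Lowering: no change — [govavudtu]
  3 t-Assibilation: [govavudtu] → [govavudsu]
  4 Regressive Voicing Assimilation: [govavudsu] → [govavutsu]

[sulivogi], [govavutsu]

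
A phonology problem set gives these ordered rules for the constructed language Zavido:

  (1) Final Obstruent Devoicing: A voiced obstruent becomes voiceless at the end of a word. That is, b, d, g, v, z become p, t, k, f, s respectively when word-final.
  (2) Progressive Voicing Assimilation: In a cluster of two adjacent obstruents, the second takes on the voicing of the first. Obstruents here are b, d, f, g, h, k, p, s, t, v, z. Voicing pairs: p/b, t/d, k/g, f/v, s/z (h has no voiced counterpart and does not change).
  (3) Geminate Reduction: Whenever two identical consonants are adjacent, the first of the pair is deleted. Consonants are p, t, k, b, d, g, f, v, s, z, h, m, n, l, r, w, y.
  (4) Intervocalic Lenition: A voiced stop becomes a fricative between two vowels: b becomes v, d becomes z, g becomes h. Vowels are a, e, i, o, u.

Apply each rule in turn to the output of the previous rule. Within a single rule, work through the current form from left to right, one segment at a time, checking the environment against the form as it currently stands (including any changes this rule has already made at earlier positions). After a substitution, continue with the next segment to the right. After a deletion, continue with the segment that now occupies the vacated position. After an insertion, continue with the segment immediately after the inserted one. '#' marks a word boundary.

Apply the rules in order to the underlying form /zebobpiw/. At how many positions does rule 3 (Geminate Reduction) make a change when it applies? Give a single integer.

(1) Final Obstruent Devoicing: no change — [zebobpiw]
(2) Progressive Voicing Assimilation: [zebobpiw] → [zebobbiw]
(3) Geminate Reduction: [zebobbiw] → [zebobiw]
(4) Intervocalic Lenition: [zebobiw] → [zevoviw]
Rule 3 changed 1 position(s).

1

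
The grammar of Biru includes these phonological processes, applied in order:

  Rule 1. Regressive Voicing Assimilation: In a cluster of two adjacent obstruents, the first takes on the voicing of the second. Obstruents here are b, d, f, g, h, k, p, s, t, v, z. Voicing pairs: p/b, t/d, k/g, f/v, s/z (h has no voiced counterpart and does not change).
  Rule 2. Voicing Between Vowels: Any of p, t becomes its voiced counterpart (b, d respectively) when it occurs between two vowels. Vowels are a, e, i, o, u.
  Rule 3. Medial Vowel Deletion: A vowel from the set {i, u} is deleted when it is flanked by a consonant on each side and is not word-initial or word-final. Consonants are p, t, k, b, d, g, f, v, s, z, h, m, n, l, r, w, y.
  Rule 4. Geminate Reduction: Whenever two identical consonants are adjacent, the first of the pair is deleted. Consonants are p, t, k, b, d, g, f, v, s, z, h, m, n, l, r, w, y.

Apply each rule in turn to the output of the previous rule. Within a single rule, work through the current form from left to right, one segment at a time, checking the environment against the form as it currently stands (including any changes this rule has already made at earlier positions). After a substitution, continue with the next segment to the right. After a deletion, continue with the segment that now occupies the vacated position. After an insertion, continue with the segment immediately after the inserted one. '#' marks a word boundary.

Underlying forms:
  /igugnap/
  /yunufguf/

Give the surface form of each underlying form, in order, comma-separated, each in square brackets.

[ignap], [ynvgf]

/igugnap/:
  Rule 1 Regressive Voicing Assimilation: no change — [igugnap]
  Rule 2 Voicing Between Vowels: no change — [igugnap]
  Rule 3 Medial Vowel Deletion: [igugnap] → [iggnap]
  Rule 4 Geminate Reduction: [iggnap] → [ignap]
/yunufguf/:
  Rule 1 Regressive Voicing Assimilation: [yunufguf] → [yunuvguf]
  Rule 2 Voicing Between Vowels: no change — [yunuvguf]
  Rule 3 Medial Vowel Deletion: [yunuvguf] → [ynvgf]
  Rule 4 Geminate Reduction: no change — [ynvgf]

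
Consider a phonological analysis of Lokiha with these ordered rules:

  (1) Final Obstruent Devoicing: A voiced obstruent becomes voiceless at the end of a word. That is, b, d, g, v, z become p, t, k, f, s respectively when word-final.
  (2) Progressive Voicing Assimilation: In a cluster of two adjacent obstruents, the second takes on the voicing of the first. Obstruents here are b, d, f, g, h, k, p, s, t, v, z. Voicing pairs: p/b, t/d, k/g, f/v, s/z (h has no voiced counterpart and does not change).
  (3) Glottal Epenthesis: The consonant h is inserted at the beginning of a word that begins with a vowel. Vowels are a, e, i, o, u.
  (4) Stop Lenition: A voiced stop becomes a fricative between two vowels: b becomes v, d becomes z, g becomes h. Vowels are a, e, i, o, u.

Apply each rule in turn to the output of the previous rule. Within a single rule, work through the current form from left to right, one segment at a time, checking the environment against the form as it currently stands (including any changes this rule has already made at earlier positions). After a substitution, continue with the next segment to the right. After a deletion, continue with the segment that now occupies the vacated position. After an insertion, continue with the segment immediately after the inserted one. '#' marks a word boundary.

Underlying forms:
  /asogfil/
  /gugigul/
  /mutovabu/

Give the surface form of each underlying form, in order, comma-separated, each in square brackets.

/asogfil/:
  (1) Final Obstruent Devoicing: no change — [asogfil]
  (2) Progressive Voicing Assimilation: [asogfil] → [asogvil]
  (3) Glottal Epenthesis: [asogvil] → [hasogvil]
  (4) Stop Lenition: no change — [hasogvil]
/gugigul/:
  (1) Final Obstruent Devoicing: no change — [gugigul]
  (2) Progressive Voicing Assimilation: no change — [gugigul]
  (3) Glottal Epenthesis: no change — [gugigul]
  (4) Stop Lenition: [gugigul] → [guhihul]
/mutovabu/:
  (1) Final Obstruent Devoicing: no change — [mutovabu]
  (2) Progressive Voicing Assimilation: no change — [mutovabu]
  (3) Glottal Epenthesis: no change — [mutovabu]
  (4) Stop Lenition: [mutovabu] → [mutovavu]

[hasogvil], [guhihul], [mutovavu]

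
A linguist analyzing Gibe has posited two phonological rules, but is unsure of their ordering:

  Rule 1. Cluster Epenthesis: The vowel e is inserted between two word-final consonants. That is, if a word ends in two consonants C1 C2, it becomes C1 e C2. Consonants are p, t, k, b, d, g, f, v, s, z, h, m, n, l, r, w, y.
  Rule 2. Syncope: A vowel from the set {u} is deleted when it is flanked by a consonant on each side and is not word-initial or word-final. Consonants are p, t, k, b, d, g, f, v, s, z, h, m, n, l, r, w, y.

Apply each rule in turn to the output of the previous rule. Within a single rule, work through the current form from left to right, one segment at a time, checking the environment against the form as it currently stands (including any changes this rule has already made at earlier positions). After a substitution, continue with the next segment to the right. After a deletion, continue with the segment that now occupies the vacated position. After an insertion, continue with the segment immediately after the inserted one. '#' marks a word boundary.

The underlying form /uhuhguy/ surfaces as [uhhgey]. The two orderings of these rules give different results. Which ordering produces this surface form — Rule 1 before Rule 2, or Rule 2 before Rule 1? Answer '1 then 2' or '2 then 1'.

2 then 1

Order 1 then 2:
  1 Cluster Epenthesis: no change — [uhuhguy]
  2 Syncope: [uhuhguy] → [uhhgy]
  result: [uhhgy]
Order 2 then 1:
  2 Syncope: [uhuhguy] → [uhhgy]
  1 Cluster Epenthesis: [uhhgy] → [uhhgey]
  result: [uhhgey]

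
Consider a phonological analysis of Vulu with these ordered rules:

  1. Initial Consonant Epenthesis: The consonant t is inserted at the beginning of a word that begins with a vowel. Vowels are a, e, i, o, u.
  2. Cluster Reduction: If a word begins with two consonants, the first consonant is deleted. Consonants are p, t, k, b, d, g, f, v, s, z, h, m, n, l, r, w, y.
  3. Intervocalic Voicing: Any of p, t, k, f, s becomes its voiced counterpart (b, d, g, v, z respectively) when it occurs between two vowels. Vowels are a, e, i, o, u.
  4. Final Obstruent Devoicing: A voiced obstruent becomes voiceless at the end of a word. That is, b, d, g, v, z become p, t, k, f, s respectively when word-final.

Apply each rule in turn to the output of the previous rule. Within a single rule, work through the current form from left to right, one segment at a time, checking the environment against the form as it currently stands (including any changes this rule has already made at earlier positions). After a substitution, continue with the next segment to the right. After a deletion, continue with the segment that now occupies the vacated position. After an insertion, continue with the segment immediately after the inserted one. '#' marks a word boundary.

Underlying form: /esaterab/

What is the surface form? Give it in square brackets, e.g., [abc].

1 Initial Consonant Epenthesis: [esaterab] → [tesaterab]
2 Cluster Reduction: no change — [tesaterab]
3 Intervocalic Voicing: [tesaterab] → [tezaderab]
4 Final Obstruent Devoicing: [tezaderab] → [tezaderap]

[tezaderap]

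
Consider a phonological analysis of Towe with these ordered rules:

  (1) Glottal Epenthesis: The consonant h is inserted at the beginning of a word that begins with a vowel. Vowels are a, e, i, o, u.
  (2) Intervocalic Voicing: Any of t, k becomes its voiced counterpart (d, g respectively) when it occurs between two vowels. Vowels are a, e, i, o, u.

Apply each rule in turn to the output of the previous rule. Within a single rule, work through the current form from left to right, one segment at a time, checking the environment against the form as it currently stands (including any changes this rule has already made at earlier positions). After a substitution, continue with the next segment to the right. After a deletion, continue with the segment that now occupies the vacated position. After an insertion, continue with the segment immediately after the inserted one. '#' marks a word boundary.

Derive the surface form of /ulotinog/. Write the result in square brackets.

[hulodinog]

(1) Glottal Epenthesis: [ulotinog] → [hulotinog]
(2) Intervocalic Voicing: [hulotinog] → [hulodinog]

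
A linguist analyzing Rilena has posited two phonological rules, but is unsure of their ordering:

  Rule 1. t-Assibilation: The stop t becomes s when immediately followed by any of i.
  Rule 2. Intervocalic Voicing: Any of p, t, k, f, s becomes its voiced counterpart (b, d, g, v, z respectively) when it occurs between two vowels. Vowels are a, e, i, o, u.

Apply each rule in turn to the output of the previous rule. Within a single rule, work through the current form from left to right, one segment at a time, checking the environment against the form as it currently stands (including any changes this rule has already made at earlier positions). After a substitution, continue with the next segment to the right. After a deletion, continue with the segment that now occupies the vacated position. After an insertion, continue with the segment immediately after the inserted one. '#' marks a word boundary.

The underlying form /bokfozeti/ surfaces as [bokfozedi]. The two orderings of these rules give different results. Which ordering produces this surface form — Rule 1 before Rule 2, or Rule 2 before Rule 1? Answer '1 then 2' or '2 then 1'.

2 then 1

Order 1 then 2:
  1 t-Assibilation: [bokfozeti] → [bokfozesi]
  2 Intervocalic Voicing: [bokfozesi] → [bokfozezi]
  result: [bokfozezi]
Order 2 then 1:
  2 Intervocalic Voicing: [bokfozeti] → [bokfozedi]
  1 t-Assibilation: no change — [bokfozedi]
  result: [bokfozedi]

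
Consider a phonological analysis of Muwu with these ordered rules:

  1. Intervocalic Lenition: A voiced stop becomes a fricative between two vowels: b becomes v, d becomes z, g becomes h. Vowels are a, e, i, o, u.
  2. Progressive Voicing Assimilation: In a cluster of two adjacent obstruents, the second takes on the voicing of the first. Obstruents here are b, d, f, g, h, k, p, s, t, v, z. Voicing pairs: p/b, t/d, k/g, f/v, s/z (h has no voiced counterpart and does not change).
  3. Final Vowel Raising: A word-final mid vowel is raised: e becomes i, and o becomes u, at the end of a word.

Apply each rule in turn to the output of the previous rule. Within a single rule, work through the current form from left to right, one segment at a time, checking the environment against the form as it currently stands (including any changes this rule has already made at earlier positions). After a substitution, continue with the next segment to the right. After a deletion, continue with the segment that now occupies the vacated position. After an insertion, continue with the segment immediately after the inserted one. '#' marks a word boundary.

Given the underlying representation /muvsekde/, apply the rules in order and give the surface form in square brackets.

1 Intervocalic Lenition: no change — [muvsekde]
2 Progressive Voicing Assimilation: [muvsekde] → [muvzekte]
3 Final Vowel Raising: [muvzekte] → [muvzekti]

[muvzekti]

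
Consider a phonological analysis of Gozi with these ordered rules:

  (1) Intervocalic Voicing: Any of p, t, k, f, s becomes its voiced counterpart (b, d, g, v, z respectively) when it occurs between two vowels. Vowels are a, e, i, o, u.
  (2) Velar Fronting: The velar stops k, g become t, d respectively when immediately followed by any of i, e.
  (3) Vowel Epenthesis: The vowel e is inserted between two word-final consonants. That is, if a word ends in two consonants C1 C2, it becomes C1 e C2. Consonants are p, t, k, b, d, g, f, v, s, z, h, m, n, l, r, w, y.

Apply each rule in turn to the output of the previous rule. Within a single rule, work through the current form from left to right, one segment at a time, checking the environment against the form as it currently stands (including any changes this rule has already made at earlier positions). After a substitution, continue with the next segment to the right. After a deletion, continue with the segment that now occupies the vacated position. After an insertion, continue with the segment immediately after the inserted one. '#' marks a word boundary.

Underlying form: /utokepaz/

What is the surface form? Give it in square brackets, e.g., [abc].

(1) Intervocalic Voicing: [utokepaz] → [udogebaz]
(2) Velar Fronting: [udogebaz] → [udodebaz]
(3) Vowel Epenthesis: no change — [udodebaz]

[udodebaz]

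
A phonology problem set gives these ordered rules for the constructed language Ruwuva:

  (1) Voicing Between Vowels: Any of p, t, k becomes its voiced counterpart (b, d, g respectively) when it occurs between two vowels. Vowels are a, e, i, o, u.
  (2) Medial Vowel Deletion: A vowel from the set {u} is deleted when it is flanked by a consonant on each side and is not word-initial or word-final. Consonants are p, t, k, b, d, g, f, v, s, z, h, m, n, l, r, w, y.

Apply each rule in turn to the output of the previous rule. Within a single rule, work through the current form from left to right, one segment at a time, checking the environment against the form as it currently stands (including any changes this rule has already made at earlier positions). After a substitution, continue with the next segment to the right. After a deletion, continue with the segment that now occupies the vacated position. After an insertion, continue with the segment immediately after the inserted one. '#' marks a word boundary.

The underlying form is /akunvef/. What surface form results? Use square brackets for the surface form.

[agnvef]

(1) Voicing Between Vowels: [akunvef] → [agunvef]
(2) Medial Vowel Deletion: [agunvef] → [agnvef]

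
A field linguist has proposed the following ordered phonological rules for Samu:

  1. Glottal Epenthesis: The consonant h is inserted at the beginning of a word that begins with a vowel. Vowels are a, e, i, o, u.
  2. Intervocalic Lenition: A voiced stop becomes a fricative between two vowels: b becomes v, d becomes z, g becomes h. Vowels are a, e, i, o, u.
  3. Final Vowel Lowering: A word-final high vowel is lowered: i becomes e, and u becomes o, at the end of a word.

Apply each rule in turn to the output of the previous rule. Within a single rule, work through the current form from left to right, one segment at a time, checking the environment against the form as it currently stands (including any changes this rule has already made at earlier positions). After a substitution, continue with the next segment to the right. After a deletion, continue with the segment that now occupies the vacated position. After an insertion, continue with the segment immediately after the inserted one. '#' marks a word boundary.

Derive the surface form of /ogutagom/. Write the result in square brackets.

[hohutahom]

1 Glottal Epenthesis: [ogutagom] → [hogutagom]
2 Intervocalic Lenition: [hogutagom] → [hohutahom]
3 Final Vowel Lowering: no change — [hohutahom]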